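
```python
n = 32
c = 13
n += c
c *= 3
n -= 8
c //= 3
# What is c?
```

Trace:
`n = 32` → n = 32
`c = 13` → c = 13
`n += c` → n = 45
`c *= 3` → c = 39
`n -= 8` → n = 37
`c //= 3` → c = 13
So c = 13

Answer: 13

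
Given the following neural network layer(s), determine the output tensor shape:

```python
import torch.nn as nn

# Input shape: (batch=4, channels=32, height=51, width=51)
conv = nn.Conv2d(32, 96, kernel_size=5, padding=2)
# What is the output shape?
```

Input: (4, 32, 51, 51) -> Output: (4, 96, 51, 51)

Answer: (4, 96, 51, 51)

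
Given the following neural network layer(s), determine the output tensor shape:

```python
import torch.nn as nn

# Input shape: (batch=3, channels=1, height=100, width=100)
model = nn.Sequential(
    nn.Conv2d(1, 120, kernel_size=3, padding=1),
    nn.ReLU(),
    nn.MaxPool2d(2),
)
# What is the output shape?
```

Input: (3, 1, 100, 100) -> after Conv2d: (3, 120, 100, 100) -> after ReLU: (3, 120, 100, 100) -> Output: (3, 120, 50, 50)

Answer: (3, 120, 50, 50)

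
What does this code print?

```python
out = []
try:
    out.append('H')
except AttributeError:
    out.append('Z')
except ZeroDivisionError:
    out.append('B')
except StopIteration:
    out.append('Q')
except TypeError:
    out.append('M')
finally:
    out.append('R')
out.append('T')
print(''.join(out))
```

Execution trace: 'H' (try body, no exception) → 'R' (finally) → 'T' (after the try/except). Output: HRT

Answer: HRT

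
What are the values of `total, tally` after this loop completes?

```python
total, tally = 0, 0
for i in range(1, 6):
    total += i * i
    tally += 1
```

Sum of squares and count
`total, tally` takes the values: (0, 0) → (1, 0) → (1, 1) → (5, 1) → (5, 2) → (14, 2) → (14, 3) → (30, 3) → (30, 4) → (55, 4) → (55, 5)

Answer: 55, 5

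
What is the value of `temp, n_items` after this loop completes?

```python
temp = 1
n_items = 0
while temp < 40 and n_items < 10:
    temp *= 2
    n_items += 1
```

Double until >= 40 or 10 iterations
`temp, n_items` takes the values: (1, 0) → (2, 0) → (2, 1) → (4, 1) → (4, 2) → (8, 2) → (8, 3) → (16, 3) → (16, 4) → (32, 4) → (32, 5) → (64, 5) → (64, 6)

Answer: 64, 6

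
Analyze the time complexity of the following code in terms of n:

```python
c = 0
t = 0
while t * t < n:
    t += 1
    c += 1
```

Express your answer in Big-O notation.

Each loop level contributes: √n. Multiplying the contributions gives O(√n).

Answer: O(√n)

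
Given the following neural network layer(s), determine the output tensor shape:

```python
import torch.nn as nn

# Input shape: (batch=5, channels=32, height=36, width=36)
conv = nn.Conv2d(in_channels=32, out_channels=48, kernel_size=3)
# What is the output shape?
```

Input: (5, 32, 36, 36) -> Output: (5, 48, 34, 34)

Answer: (5, 48, 34, 34)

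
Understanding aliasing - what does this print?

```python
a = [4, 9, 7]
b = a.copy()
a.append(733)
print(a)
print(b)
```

Key concept: list.copy() creates independent copy.
Step by step:
`a = [4, 9, 7]` → a = [4, 9, 7]
`b = a.copy()` → b = [4, 9, 7]
`a.append(733)` → a = [4, 9, 7, 733]
`print(a)` → prints [4, 9, 7, 733]
`print(b)` → prints [4, 9, 7]

Answer:
[4, 9, 7, 733]
[4, 9, 7]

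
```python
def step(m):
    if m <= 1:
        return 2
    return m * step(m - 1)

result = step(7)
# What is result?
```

step(7) = 7 * 6 * 5 * 4 * 3 * 2 * 2 = 10080

Answer: 10080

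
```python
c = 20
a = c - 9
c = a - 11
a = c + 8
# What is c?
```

Trace:
`c = 20` → c = 20
`a = c - 9` → a = 11
`c = a - 11` → c = 0
`a = c + 8` → a = 8
So c = 0

Answer: 0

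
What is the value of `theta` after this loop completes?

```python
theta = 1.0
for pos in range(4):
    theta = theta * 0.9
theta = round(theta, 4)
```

Exponential decay: 1.0 * 0.9^4
`theta` takes the values: 1.0 → 0.9 → 0.81 → 0.729 → 0.6561

Answer: 0.6561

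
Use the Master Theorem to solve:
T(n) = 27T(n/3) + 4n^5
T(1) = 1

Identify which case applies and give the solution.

a=27, b=3, f(n)=4n^5. log_3(27) = 3. Since c=5 > 3 and the regularity condition holds (27(n/3)^5 = (27/3^5)n^5 with 27/3^5 < 1), Case 3 applies: T(n) = Θ(f(n)) = O(n^5).

Answer: O(n^5) - Case 3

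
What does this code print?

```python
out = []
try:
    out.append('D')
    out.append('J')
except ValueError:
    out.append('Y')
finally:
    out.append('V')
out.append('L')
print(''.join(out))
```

Execution trace: 'D' (try body) → 'J' (try body, no exception) → 'V' (finally) → 'L' (after the try/except). Output: DJVL

Answer: DJVL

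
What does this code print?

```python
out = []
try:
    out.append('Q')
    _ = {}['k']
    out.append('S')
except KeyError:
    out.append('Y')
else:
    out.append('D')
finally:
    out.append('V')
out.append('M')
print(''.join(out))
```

Execution trace: 'Q' (try body) → 'Y' (except KeyError) → 'V' (finally) → 'M' (after the try/except). Output: QYVM

Answer: QYVM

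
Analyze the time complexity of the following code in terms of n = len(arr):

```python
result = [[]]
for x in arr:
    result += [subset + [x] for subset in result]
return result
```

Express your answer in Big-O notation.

This is subset (power-set) generation — 2^n subsets, each materialised as a list of up to n elements. Time complexity: O(n · 2^n).

Answer: O(n · 2^n)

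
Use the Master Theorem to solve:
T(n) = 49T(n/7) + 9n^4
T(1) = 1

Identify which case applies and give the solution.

a=49, b=7, f(n)=9n^4. log_7(49) = 2. Since c=4 > 2 and the regularity condition holds (49(n/7)^4 = (49/7^4)n^4 with 49/7^4 < 1), Case 3 applies: T(n) = Θ(f(n)) = O(n^4).

Answer: O(n^4) - Case 3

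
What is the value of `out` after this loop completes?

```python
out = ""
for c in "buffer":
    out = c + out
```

Reverse 'buffer'
`out` takes the values: "" → "b" → "ub" → "fub" → "ffub" → "effub" → "reffub"

Answer: "reffub"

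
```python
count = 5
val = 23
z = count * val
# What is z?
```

Trace:
`count = 5` → count = 5
`val = 23` → val = 23
`z = count * val` → z = 115
So z = 115

Answer: 115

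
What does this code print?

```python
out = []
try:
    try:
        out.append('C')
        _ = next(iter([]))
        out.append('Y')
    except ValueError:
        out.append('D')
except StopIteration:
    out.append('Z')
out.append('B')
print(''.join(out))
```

Execution trace: 'C' (try body) → 'Z' (outer except StopIteration) → 'B' (after the try/except). Output: CZB

Answer: CZB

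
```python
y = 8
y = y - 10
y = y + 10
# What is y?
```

Trace:
`y = 8` → y = 8
`y = y - 10` → y = -2
`y = y + 10` → y = 8
So y = 8

Answer: 8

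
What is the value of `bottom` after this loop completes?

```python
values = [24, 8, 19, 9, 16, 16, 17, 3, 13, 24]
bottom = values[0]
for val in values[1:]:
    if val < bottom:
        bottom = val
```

Minimum of [24, 8, 19, 9, 16, 16, 17, 3, 13, 24]
`bottom` takes the values: 24 → 8 → 3

Answer: 3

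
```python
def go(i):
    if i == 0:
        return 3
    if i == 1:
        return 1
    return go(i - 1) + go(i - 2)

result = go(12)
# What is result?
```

Build up from base cases: go(0)=3, go(1)=1, go(2)=4, go(3)=5, go(4)=9, go(5)=14, go(6)=23, ..., go(12)=411

Answer: 411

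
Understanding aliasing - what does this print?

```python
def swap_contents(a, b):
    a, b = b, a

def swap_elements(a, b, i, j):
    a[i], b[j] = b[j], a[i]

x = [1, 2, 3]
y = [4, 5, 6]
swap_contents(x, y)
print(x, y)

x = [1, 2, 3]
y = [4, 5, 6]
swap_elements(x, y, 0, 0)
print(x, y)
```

Key concept: parameter rebinding vs mutation.
Step by step:
`x = [1, 2, 3]` → x = [1, 2, 3]
`y = [4, 5, 6]` → y = [4, 5, 6]
`swap_contents(x, y)` → no visible change to tracked variables
`print(x, y)` → prints [1, 2, 3] [4, 5, 6]
`x = [1, 2, 3]` → x = [1, 2, 3]
`y = [4, 5, 6]` → y = [4, 5, 6]
`swap_elements(x, y, 0, 0)` → x = [4, 2, 3]; y = [1, 5, 6]
`print(x, y)` → prints [4, 2, 3] [1, 5, 6]

Answer:
[1, 2, 3] [4, 5, 6]
[4, 2, 3] [1, 5, 6]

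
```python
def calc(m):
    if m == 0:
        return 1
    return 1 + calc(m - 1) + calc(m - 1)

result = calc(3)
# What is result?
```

calc(m) = 1 + 2·calc(m-1), calc(0)=1. Closed form: (1+1)·2^3 - 1 = 15.

Answer: 15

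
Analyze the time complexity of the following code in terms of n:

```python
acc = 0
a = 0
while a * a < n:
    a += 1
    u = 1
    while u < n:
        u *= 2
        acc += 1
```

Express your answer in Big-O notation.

Each loop level contributes: √n × log n. Multiplying the contributions gives O(√n log n).

Answer: O(√n log n)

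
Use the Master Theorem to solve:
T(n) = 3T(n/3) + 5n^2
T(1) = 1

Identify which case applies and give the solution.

a=3, b=3, f(n)=5n^2. log_3(3) = 1. Since c=2 > 1 and the regularity condition holds (3(n/3)^2 = (3/3^2)n^2 with 3/3^2 < 1), Case 3 applies: T(n) = Θ(f(n)) = O(n^2).

Answer: O(n^2) - Case 3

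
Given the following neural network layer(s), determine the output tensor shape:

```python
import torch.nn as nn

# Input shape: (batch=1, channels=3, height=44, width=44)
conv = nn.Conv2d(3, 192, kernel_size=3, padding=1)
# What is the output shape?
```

Input: (1, 3, 44, 44) -> Output: (1, 192, 44, 44)

Answer: (1, 192, 44, 44)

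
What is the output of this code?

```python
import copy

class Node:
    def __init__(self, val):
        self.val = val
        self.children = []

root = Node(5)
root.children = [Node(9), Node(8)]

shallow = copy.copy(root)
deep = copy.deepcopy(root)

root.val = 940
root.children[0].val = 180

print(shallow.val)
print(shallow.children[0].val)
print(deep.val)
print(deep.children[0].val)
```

Key concept: deep copy with custom objects.
Step by step:
`root = Node(5)` → root = Node(val=5, children=[])
`root.children = [Node(9), Node(8)]` → root = Node(val=5, children=[Node(val=9, children=[]), Node(val=8, children=[])])
`shallow = copy.copy(root)` → shallow = Node(val=5, children=[Node(val=9, children=[]), Node(val=8, children=[])])
`deep = copy.deepcopy(root)` → deep = Node(val=5, children=[Node(val=9, children=[]), Node(val=8, children=[])])
`root.val = 940` → root = Node(val=940, children=[Node(val=9, children=[]), Node(val=8, children=[])])
`root.children[0].val = 180` → root = Node(val=940, children=[Node(val=180, children=[]), Node(val=8, children=[])]); shallow = Node(val=5, children=[Node(val=180, children=[]), Node(val=8, children=[])])
`print(shallow.val)` → prints 5
`print(shallow.children[0].val)` → prints 180
`print(deep.val)` → prints 5
`print(deep.children[0].val)` → prints 9

Answer:
5
180
5
9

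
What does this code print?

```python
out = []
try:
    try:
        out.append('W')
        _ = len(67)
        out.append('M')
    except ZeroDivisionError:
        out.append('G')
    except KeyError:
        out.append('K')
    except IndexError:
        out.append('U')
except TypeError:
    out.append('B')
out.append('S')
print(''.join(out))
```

Execution trace: 'W' (try body) → 'B' (outer except TypeError) → 'S' (after the try/except). Output: WBS

Answer: WBS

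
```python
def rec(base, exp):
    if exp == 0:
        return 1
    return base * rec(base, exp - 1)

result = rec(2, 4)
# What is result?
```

rec(2, 4) = 2 * 2 * 2 * 2 = 16

Answer: 16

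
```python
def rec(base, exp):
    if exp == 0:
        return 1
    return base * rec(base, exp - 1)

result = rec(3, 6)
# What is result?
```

rec(3, 6) = 3 * 3 * 3 * 3 * 3 * 3 = 729

Answer: 729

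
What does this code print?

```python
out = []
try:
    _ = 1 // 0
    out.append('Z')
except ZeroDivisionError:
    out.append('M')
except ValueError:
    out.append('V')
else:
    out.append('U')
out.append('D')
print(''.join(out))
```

Execution trace: 'M' (except ZeroDivisionError) → 'D' (after the try/except). Output: MD

Answer: MD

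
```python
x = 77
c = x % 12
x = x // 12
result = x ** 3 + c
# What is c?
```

Trace:
`x = 77` → x = 77
`c = x % 12` → c = 5
`x = x // 12` → x = 6
`result = x ** 3 + c` → result = 221
So c = 5

Answer: 5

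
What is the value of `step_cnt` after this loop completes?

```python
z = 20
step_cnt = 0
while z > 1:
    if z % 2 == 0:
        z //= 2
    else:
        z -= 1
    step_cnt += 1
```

Steps to reduce 20 to 1
`step_cnt` takes the values: 0 → 1 → 2 → 3 → 4 → 5

Answer: 5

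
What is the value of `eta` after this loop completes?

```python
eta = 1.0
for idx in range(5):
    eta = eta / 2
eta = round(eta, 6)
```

Halving LR 5 times: 1 / 2^5
`eta` takes the values: 1.0 → 0.5 → 0.25 → 0.125 → 0.0625 → 0.03125

Answer: 0.03125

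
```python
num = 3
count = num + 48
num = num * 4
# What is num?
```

Trace:
`num = 3` → num = 3
`count = num + 48` → count = 51
`num = num * 4` → num = 12
So num = 12

Answer: 12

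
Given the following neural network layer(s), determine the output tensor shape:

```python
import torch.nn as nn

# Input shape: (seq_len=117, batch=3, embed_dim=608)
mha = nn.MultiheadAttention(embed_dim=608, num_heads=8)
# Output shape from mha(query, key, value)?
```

Input: (117, 3, 608) -> Output: (117, 3, 608)

Answer: (117, 3, 608)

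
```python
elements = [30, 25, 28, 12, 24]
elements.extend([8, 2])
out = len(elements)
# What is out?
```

Trace:
`elements = [30, 25, 28, 12, 24]` → elements = [30, 25, 28, 12, 24]
`elements.extend([8, 2])` → elements = [30, 25, 28, 12, 24, 8, 2]
`out = len(elements)` → out = 7
So out = 7

Answer: 7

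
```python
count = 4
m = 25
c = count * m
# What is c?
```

Trace:
`count = 4` → count = 4
`m = 25` → m = 25
`c = count * m` → c = 100
So c = 100

Answer: 100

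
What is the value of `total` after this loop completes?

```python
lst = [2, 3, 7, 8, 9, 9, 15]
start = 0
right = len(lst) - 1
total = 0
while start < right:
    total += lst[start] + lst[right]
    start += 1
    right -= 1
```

Sum of pairs from ends
`total` takes the values: 0 → 17 → 29 → 45

Answer: 45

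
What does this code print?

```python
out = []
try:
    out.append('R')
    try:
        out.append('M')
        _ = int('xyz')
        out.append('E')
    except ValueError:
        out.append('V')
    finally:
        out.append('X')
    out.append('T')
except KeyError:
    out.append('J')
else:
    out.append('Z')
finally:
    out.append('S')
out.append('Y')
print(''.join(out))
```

Execution trace: 'R' (try body) → 'M' (inner try body) → 'V' (inner except ValueError) → 'X' (inner finally) → 'T' (try body, no exception) → 'Z' (else) → 'S' (finally) → 'Y' (after the try/except). Output: RMVXTZSY

Answer: RMVXTZSY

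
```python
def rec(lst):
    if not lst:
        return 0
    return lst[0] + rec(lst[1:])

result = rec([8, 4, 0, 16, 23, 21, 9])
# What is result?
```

8 + 4 + 0 + 16 + 23 + 21 + 9 + 0 = 81

Answer: 81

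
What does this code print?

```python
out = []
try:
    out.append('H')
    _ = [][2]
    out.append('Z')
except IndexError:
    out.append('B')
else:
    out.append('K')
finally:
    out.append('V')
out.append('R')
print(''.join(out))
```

Execution trace: 'H' (try body) → 'B' (except IndexError) → 'V' (finally) → 'R' (after the try/except). Output: HBVR

Answer: HBVR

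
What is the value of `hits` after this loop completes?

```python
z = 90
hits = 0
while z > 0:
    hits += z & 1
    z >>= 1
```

Count set bits in 90 (binary: 0b1011010)
`hits` takes the values: 0 → 1 → 2 → 3 → 4

Answer: 4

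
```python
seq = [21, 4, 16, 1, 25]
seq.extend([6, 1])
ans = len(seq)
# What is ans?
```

Trace:
`seq = [21, 4, 16, 1, 25]` → seq = [21, 4, 16, 1, 25]
`seq.extend([6, 1])` → seq = [21, 4, 16, 1, 25, 6, 1]
`ans = len(seq)` → ans = 7
So ans = 7

Answer: 7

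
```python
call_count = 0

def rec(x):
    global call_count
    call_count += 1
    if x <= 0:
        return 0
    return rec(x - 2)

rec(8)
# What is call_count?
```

Linear recursion stepping by 2: 5 calls from x=8 down to ≤0.

Answer: 5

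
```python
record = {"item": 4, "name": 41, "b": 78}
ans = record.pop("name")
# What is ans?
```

Trace:
`record = {"item": 4, "name": 41, "b": 78}` → record = {'item': 4, 'name': 41, 'b': 78}
`ans = record.pop("name")` → record = {'item': 4, 'b': 78}; ans = 41
So ans = 41

Answer: 41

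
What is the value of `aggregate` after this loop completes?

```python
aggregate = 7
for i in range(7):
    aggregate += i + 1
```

Start at 7, add 1 to 7 = 35
`aggregate` takes the values: 7 → 8 → 10 → 13 → 17 → 22 → 28 → 35

Answer: 35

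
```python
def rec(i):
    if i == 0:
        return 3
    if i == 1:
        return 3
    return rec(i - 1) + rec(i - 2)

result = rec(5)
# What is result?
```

Build up from base cases: rec(0)=3, rec(1)=3, rec(2)=6, rec(3)=9, rec(4)=15, rec(5)=24

Answer: 24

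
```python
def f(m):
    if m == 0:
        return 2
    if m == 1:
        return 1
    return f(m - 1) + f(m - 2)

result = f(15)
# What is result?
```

Build up from base cases: f(0)=2, f(1)=1, f(2)=3, f(3)=4, f(4)=7, f(5)=11, f(6)=18, ..., f(15)=1364

Answer: 1364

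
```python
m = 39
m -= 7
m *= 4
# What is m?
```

Trace:
`m = 39` → m = 39
`m -= 7` → m = 32
`m *= 4` → m = 128
So m = 128

Answer: 128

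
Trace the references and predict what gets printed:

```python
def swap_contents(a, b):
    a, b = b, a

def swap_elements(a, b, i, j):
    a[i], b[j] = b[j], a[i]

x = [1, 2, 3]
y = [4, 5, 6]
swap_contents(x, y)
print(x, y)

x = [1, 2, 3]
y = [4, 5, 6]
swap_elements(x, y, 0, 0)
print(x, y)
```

Key concept: parameter rebinding vs mutation.
Step by step:
`x = [1, 2, 3]` → x = [1, 2, 3]
`y = [4, 5, 6]` → y = [4, 5, 6]
`swap_contents(x, y)` → no visible change to tracked variables
`print(x, y)` → prints [1, 2, 3] [4, 5, 6]
`x = [1, 2, 3]` → x = [1, 2, 3]
`y = [4, 5, 6]` → y = [4, 5, 6]
`swap_elements(x, y, 0, 0)` → x = [4, 2, 3]; y = [1, 5, 6]
`print(x, y)` → prints [4, 2, 3] [1, 5, 6]

Answer:
[1, 2, 3] [4, 5, 6]
[4, 2, 3] [1, 5, 6]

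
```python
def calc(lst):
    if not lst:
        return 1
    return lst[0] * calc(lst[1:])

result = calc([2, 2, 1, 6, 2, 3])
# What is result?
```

Product over [2, 2, 1, 6, 2, 3] = 2 * 2 * 1 * 6 * 2 * 3 = 144

Answer: 144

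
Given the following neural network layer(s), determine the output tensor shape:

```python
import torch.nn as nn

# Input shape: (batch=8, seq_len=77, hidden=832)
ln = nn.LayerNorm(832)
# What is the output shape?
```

Input: (8, 77, 832) -> Output: (8, 77, 832)

Answer: (8, 77, 832)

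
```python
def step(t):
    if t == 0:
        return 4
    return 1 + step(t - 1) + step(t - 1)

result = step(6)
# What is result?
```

step(t) = 1 + 2·step(t-1), step(0)=4. Closed form: (4+1)·2^6 - 1 = 319.

Answer: 319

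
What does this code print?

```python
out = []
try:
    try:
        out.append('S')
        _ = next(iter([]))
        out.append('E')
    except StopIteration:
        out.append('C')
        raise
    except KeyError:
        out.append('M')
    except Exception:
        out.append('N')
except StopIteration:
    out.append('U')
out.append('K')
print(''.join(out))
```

Execution trace: 'S' (inner try body) → 'C' (inner except StopIteration) → 'U' (outer except StopIteration) → 'K' (after the try/except). Output: SCUK

Answer: SCUK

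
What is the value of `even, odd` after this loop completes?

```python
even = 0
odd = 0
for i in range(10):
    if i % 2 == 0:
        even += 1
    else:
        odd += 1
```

Count evens and odds in range(10)
`even, odd` takes the values: (0, 0) → (1, 0) → (1, 1) → (2, 1) → (2, 2) → (3, 2) → (3, 3) → (4, 3) → (4, 4) → (5, 4) → (5, 5)

Answer: 5, 5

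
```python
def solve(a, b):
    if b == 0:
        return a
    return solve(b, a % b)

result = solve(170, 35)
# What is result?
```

solve(170, 35) -> solve(35, 30) -> solve(30, 5) -> solve(5, 0) -> 5

Answer: 5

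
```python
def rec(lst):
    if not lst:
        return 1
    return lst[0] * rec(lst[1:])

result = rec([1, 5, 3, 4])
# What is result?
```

Product over [1, 5, 3, 4] = 1 * 5 * 3 * 4 = 60

Answer: 60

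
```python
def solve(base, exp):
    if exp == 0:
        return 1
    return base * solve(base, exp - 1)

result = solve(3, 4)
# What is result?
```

solve(3, 4) = 3 * 3 * 3 * 3 = 81

Answer: 81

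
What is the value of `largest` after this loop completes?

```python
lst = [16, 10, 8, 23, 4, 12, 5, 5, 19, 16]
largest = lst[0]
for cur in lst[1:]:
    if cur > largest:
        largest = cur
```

Maximum of [16, 10, 8, 23, 4, 12, 5, 5, 19, 16]
`largest` takes the values: 16 → 23

Answer: 23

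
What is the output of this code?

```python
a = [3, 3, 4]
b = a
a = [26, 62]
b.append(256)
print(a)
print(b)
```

Key concept: rebinding vs mutation: a is rebound to a new list, b still points at the original.
Step by step:
`a = [3, 3, 4]` → a = [3, 3, 4]
`b = a` → b = [3, 3, 4] (same object as a)
`a = [26, 62]` → a = [26, 62]
`b.append(256)` → b = [3, 3, 4, 256]
`print(a)` → prints [26, 62]
`print(b)` → prints [3, 3, 4, 256]

Answer:
[26, 62]
[3, 3, 4, 256]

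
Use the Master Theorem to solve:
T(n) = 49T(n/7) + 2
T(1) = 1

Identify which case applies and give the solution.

a=49, b=7, f(n)=2. log_7(49) = 2. Since c=0 < 2, Case 1 applies: T(n) = Θ(n^log_b(a)) = O(n^2).

Answer: O(n^2) - Case 1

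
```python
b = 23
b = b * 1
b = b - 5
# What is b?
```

Trace:
`b = 23` → b = 23
`b = b * 1` → b = 23
`b = b - 5` → b = 18
So b = 18

Answer: 18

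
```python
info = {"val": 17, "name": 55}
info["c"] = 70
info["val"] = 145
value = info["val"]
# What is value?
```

Trace:
`info = {"val": 17, "name": 55}` → info = {'val': 17, 'name': 55}
`info["c"] = 70` → info = {'val': 17, 'name': 55, 'c': 70}
`info["val"] = 145` → info = {'val': 145, 'name': 55, 'c': 70}
`value = info["val"]` → value = 145
So value = 145

Answer: 145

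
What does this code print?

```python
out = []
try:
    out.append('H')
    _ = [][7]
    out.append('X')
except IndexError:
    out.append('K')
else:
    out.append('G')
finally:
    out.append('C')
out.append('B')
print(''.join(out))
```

Execution trace: 'H' (try body) → 'K' (except IndexError) → 'C' (finally) → 'B' (after the try/except). Output: HKCB

Answer: HKCB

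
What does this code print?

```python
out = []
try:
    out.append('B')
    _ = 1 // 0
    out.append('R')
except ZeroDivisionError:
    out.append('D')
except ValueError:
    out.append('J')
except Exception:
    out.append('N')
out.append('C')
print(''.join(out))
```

Execution trace: 'B' (try body) → 'D' (except ZeroDivisionError) → 'C' (after the try/except). Output: BDC

Answer: BDC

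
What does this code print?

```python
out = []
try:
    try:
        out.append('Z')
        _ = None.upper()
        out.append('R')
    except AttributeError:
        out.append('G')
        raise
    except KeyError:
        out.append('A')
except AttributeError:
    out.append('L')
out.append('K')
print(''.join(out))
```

Execution trace: 'Z' (inner try body) → 'G' (inner except AttributeError) → 'L' (outer except AttributeError) → 'K' (after the try/except). Output: ZGLK

Answer: ZGLK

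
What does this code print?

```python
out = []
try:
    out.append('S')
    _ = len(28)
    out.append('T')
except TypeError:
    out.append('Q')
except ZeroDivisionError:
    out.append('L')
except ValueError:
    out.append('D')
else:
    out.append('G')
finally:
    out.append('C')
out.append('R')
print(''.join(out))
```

Execution trace: 'S' (try body) → 'Q' (except TypeError) → 'C' (finally) → 'R' (after the try/except). Output: SQCR

Answer: SQCR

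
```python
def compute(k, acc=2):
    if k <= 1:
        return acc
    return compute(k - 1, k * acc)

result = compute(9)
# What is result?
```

Accumulator trace (n, acc): (9, 2) -> (8, 18) -> (7, 144) -> (6, 1008) -> (5, 6048) -> (4, 30240) -> (3, 120960) -> (2, 362880) -> (1, 725760) -> return 725760

Answer: 725760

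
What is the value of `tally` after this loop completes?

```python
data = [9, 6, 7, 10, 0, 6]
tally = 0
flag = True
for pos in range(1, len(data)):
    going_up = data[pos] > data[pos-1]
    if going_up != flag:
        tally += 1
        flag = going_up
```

Count direction changes in [9, 6, 7, 10, 0, 6]
`tally` takes the values: 0 → 1 → 2 → 3 → 4

Answer: 4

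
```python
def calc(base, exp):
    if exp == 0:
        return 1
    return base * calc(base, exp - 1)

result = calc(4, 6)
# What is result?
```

calc(4, 6) = 4 * 4 * 4 * 4 * 4 * 4 = 4096

Answer: 4096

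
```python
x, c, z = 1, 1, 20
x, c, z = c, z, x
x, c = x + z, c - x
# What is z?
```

Trace:
`x, c, z = 1, 1, 20` → x = 1; c = 1; z = 20
`x, c, z = c, z, x` → x = 1; c = 20; z = 1
`x, c = x + z, c - x` → x = 2; c = 19
So z = 1

Answer: 1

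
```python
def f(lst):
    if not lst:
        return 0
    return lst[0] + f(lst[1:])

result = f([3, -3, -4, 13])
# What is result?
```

3 + (-3) + (-4) + 13 + 0 = 9

Answer: 9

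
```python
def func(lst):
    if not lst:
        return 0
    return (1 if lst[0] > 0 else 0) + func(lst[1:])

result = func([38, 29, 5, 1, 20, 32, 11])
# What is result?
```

Count of positive elements in [38, 29, 5, 1, 20, 32, 11] = 7

Answer: 7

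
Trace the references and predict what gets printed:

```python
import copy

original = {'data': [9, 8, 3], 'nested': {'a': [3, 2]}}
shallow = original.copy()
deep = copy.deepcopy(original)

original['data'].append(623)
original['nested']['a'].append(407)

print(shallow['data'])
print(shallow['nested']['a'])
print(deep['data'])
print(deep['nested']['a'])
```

Key concept: comparing shallow vs deep copy.
Step by step:
`original = {'data': [9, 8, 3], 'nested': {'a': [3, 2]}}` → original = {'data': [9, 8, 3], 'nested': {'a': [3, 2]}}
`shallow = original.copy()` → shallow = {'data': [9, 8, 3], 'nested': {'a': [3, 2]}}
`deep = copy.deepcopy(original)` → deep = {'data': [9, 8, 3], 'nested': {'a': [3, 2]}}
`original['data'].append(623)` → original = {'data': [9, 8, 3, 623], 'nested': {'a': [3, 2]}}; shallow = {'data': [9, 8, 3, 623], 'nested': {'a': [3, 2]}}
`original['nested']['a'].append(407)` → original = {'data': [9, 8, 3, 623], 'nested': {'a': [3, 2, 407]}}; shallow = {'data': [9, 8, 3, 623], 'nested': {'a': [3, 2, 407]}}
`print(shallow['data'])` → prints [9, 8, 3, 623]
`print(shallow['nested']['a'])` → prints [3, 2, 407]
`print(deep['data'])` → prints [9, 8, 3]
`print(deep['nested']['a'])` → prints [3, 2]

Answer:
[9, 8, 3, 623]
[3, 2, 407]
[9, 8, 3]
[3, 2]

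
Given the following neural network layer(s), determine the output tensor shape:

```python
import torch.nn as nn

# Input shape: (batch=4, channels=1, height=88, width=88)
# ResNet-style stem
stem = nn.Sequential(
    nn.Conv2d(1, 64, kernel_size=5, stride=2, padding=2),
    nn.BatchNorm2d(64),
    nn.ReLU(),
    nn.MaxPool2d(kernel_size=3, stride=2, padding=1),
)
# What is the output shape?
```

Input: (4, 1, 88, 88) -> after Conv2d 5x5 stride=2: (4, 64, 44, 44) -> Output: (4, 64, 22, 22)

Answer: (4, 64, 22, 22)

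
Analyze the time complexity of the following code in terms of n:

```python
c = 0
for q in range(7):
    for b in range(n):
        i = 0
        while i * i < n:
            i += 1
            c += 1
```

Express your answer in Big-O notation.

Each loop level contributes: 1 × n × √n. Multiplying the contributions gives O(n√n).

Answer: O(n√n)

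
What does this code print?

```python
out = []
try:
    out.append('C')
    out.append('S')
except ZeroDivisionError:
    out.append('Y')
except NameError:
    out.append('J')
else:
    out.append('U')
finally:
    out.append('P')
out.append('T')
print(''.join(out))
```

Execution trace: 'C' (try body) → 'S' (try body, no exception) → 'U' (else) → 'P' (finally) → 'T' (after the try/except). Output: CSUPT

Answer: CSUPT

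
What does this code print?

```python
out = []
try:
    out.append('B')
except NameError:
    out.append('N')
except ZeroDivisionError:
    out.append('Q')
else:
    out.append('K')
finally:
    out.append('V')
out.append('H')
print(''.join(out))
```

Execution trace: 'B' (try body, no exception) → 'K' (else) → 'V' (finally) → 'H' (after the try/except). Output: BKVH

Answer: BKVH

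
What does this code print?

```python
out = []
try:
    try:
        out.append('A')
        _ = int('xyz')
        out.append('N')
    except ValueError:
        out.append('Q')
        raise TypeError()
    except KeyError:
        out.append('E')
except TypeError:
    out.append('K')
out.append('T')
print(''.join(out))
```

Execution trace: 'A' (inner try body) → 'Q' (inner except ValueError) → 'K' (outer except TypeError) → 'T' (after the try/except). Output: AQKT

Answer: AQKT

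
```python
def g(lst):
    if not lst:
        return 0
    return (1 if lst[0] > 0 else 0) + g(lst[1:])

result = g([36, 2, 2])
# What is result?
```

Count of positive elements in [36, 2, 2] = 3

Answer: 3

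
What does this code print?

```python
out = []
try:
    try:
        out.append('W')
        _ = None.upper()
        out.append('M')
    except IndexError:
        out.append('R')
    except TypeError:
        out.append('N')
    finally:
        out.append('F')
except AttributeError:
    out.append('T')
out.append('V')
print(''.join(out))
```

Execution trace: 'W' (inner try body) → 'F' (inner finally) → 'T' (outer except AttributeError) → 'V' (after the try/except). Output: WFTV

Answer: WFTV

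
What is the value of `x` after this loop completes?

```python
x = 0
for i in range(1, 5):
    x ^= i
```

XOR of 1 to 4
`x` takes the values: 0 → 1 → 3 → 0 → 4

Answer: 4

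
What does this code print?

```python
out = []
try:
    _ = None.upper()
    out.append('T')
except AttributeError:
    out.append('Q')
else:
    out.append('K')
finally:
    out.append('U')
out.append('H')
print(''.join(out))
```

Execution trace: 'Q' (except AttributeError) → 'U' (finally) → 'H' (after the try/except). Output: QUH

Answer: QUH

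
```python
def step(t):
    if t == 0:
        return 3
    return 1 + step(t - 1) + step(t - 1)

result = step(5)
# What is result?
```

step(t) = 1 + 2·step(t-1), step(0)=3. Closed form: (3+1)·2^5 - 1 = 127.

Answer: 127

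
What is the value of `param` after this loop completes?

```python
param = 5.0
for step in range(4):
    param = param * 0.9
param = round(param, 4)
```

Exponential decay: 5.0 * 0.9^4
`param` takes the values: 5.0 → 4.5 → 4.05 → 3.645 → 3.2805

Answer: 3.2805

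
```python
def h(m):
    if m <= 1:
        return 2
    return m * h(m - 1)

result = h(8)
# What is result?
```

h(8) = 8 * 7 * 6 * 5 * 4 * 3 * 2 * 2 = 80640

Answer: 80640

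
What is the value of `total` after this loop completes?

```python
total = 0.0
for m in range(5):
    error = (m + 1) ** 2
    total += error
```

Sum of squared losses 1² + 2² + ... + 5²
`total` takes the values: 0.0 → 1.0 → 5.0 → 14.0 → 30.0 → 55.0

Answer: 55.0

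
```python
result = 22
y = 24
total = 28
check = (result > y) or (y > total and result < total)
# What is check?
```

Trace:
`result = 22` → result = 22
`y = 24` → y = 24
`total = 28` → total = 28
`check = (result > y) or (y > total and result < total)` → check = False
So check = False

Answer: False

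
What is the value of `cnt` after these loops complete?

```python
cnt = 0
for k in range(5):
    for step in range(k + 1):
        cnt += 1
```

Triangle: 1 + 2 + ... + 5
`cnt` takes the values: 0 → 1 → 2 → 3 → 4 → 5 → 6 → 7 → 8 → 9 → 10 → 11 → 12 → 13 → 14 → 15

Answer: 15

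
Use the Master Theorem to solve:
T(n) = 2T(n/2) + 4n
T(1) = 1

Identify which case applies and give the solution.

a=2, b=2, f(n)=4n. log_2(2) = 1. Since c=1 = 1, Case 2 applies: T(n) = Θ(n^log_b(a) · log n) = O(n log n).

Answer: O(n log n) - Case 2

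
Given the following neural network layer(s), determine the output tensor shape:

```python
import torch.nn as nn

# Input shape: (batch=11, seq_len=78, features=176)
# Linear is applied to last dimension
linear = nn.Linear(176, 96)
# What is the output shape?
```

Input: (11, 78, 176) -> Output: (11, 78, 96)

Answer: (11, 78, 96)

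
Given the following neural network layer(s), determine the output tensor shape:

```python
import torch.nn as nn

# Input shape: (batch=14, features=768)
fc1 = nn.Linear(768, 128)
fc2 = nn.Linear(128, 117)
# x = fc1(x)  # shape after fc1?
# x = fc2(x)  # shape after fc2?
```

Input: (14, 768) -> after fc1: (14, 128) -> Output: (14, 117)

Answer: (14, 117)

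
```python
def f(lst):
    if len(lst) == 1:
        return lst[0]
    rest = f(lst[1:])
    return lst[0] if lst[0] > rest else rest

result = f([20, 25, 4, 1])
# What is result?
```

Recursive max over [20, 25, 4, 1] = 25

Answer: 25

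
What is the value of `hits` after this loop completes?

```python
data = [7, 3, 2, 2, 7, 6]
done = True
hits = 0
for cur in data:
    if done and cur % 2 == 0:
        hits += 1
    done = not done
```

Count even values at even positions
`hits` takes the values: 0 → 1

Answer: 1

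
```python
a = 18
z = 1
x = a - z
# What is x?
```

Trace:
`a = 18` → a = 18
`z = 1` → z = 1
`x = a - z` → x = 17
So x = 17

Answer: 17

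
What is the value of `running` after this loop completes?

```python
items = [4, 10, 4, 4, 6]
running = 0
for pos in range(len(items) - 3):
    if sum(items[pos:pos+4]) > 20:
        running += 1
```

Count windows with sum > 20
`running` takes the values: 0 → 1 → 2

Answer: 2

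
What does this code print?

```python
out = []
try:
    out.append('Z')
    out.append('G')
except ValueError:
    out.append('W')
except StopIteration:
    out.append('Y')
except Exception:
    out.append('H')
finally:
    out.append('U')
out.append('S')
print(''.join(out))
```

Execution trace: 'Z' (try body) → 'G' (try body, no exception) → 'U' (finally) → 'S' (after the try/except). Output: ZGUS

Answer: ZGUS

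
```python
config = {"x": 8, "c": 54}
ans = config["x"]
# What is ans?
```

Trace:
`config = {"x": 8, "c": 54}` → config = {'x': 8, 'c': 54}
`ans = config["x"]` → ans = 8
So ans = 8

Answer: 8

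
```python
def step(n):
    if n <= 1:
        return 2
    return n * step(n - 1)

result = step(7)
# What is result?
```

step(7) = 7 * 6 * 5 * 4 * 3 * 2 * 2 = 10080

Answer: 10080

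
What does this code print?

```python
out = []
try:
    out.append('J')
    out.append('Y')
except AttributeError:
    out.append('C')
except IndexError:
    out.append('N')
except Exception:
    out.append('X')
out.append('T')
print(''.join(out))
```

Execution trace: 'J' (try body) → 'Y' (try body, no exception) → 'T' (after the try/except). Output: JYT

Answer: JYT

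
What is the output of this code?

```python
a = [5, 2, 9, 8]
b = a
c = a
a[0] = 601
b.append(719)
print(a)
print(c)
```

Key concept: multiple aliases.
Step by step:
`a = [5, 2, 9, 8]` → a = [5, 2, 9, 8]
`b = a` → b = [5, 2, 9, 8] (same object as a)
`c = a` → c = [5, 2, 9, 8] (same object as a, b)
`a[0] = 601` → a = [601, 2, 9, 8] (same object as b, c); b = [601, 2, 9, 8] (same object as a, c); c = [601, 2, 9, 8] (same object as a, b)
`b.append(719)` → a = [601, 2, 9, 8, 719] (same object as b, c); b = [601, 2, 9, 8, 719] (same object as a, c); c = [601, 2, 9, 8, 719] (same object as a, b)
`print(a)` → prints [601, 2, 9, 8, 719]
`print(c)` → prints [601, 2, 9, 8, 719]

Answer:
[601, 2, 9, 8, 719]
[601, 2, 9, 8, 719]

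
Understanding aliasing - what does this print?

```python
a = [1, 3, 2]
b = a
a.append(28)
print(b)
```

Key concept: basic list aliasing.
Step by step:
`a = [1, 3, 2]` → a = [1, 3, 2]
`b = a` → b = [1, 3, 2] (same object as a)
`a.append(28)` → a = [1, 3, 2, 28] (same object as b); b = [1, 3, 2, 28] (same object as a)
`print(b)` → prints [1, 3, 2, 28]

Answer: [1, 3, 2, 28]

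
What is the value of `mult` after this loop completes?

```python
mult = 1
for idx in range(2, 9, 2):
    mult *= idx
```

Product of even numbers 2 to 8
`mult` takes the values: 1 → 2 → 8 → 48 → 384

Answer: 384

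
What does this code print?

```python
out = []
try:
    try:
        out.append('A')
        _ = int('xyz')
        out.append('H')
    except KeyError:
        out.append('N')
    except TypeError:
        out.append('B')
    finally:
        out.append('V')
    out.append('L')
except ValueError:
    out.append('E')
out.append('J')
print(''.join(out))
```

Execution trace: 'A' (inner try body) → 'V' (inner finally) → 'E' (except ValueError) → 'J' (after the try/except). Output: AVEJ

Answer: AVEJ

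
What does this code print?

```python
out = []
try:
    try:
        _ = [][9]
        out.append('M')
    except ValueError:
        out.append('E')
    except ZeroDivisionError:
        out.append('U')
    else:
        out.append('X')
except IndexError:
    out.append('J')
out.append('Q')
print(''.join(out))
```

Execution trace: 'J' (outer except IndexError) → 'Q' (after the try/except). Output: JQ

Answer: JQ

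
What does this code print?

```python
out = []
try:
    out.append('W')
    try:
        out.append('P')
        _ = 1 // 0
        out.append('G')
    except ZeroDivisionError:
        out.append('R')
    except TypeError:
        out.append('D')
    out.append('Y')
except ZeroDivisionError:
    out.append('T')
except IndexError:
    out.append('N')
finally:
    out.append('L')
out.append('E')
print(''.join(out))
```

Execution trace: 'W' (try body) → 'P' (inner try body) → 'R' (inner except ZeroDivisionError) → 'Y' (try body, no exception) → 'L' (finally) → 'E' (after the try/except). Output: WPRYLE

Answer: WPRYLE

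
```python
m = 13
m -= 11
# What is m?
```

Trace:
`m = 13` → m = 13
`m -= 11` → m = 2
So m = 2

Answer: 2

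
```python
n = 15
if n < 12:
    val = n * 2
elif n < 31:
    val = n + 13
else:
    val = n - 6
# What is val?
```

Trace:
`n = 15` → n = 15
`if n < 12: ...` → n < 12 is False, n < 31 is True → val = 28
So val = 28

Answer: 28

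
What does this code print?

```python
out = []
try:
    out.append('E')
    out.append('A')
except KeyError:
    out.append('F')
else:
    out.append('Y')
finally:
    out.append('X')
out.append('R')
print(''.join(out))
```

Execution trace: 'E' (try body) → 'A' (try body, no exception) → 'Y' (else) → 'X' (finally) → 'R' (after the try/except). Output: EAYXR

Answer: EAYXR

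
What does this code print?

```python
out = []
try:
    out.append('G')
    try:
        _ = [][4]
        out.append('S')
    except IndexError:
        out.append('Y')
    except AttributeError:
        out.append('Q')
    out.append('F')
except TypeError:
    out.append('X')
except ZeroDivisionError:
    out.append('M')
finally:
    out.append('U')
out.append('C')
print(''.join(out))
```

Execution trace: 'G' (try body) → 'Y' (inner except IndexError) → 'F' (try body, no exception) → 'U' (finally) → 'C' (after the try/except). Output: GYFUC

Answer: GYFUC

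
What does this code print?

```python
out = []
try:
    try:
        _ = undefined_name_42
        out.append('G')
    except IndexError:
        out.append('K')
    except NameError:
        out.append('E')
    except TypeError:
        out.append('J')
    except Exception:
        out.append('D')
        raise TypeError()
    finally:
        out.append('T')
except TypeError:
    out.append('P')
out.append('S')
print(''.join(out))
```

Execution trace: 'E' (inner except NameError) → 'T' (inner finally) → 'S' (after the try/except). Output: ETS

Answer: ETS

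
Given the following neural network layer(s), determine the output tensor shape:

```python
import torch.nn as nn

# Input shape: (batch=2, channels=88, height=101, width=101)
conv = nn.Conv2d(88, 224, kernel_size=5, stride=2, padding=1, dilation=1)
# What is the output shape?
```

Input: (2, 88, 101, 101) -> Output: (2, 224, 50, 50)

Answer: (2, 224, 50, 50)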